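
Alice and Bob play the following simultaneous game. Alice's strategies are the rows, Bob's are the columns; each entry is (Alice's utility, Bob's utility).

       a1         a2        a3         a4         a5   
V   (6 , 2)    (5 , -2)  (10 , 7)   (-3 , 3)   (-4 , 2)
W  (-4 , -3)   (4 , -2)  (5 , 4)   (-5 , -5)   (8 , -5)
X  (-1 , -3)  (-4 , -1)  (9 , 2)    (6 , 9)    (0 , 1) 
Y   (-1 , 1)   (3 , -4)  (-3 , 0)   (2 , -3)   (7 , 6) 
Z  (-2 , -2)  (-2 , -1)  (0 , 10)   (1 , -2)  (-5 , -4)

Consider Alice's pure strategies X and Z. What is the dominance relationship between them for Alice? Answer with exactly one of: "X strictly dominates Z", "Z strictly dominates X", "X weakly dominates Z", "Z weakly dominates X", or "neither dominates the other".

neither dominates the other

Compare X to Z across every action of Bob: a1: -1>-2, a2: -4<-2, a3: 9>0, a4: 6>1, a5: 0>-5.
X does better at a1, a3, a4, a5 but worse at a2; neither strategy dominates the other.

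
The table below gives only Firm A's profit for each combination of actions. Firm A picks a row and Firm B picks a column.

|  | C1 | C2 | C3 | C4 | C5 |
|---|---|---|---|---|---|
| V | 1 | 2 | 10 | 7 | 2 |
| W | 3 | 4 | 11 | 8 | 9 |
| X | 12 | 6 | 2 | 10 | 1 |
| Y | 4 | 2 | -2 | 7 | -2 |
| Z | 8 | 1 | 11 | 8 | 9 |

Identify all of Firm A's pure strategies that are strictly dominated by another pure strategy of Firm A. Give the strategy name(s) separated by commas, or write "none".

W strictly dominates V — C1: 3>1, C2: 4>2, C3: 11>10, C4: 8>7, C5: 9>2.
W: no other strategy beats it everywhere (V at C1 (3>1); X at C3 (11>2); Y at C2 (4>2); Z at C2 (4>1)).
X is not dominated — it holds its own against V at C1 (12>1); W at C1 (12>3); Y at C1 (12>4); Z at C1 (12>8).
Y is strictly dominated by X (C1: 12>4, C2: 6>2, C3: 2>-2, C4: 10>7, C5: 1>-2).
Z: no other strategy beats it everywhere (V at C1 (8>1); W at C1 (8>3); X at C3 (11>2); Y at C1 (8>4)).

V, Y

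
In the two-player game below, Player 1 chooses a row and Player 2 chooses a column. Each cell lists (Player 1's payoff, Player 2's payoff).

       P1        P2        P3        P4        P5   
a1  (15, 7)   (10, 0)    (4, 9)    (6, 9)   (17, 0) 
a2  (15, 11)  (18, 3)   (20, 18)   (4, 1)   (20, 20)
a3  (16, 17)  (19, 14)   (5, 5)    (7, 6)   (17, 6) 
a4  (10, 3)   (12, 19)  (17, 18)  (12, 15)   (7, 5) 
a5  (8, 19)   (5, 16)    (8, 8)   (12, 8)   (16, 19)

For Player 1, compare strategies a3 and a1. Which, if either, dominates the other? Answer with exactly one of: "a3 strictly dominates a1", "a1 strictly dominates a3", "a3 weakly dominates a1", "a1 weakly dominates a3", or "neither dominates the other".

a3 weakly dominates a1

a3's payoffs vs a1's, by Player 2's action — P1: 16>15, P2: 19>10, P3: 5>4, P4: 7>6, P5: 17=17.
a3 is at least as good everywhere and strictly better somewhere (tied only at P5), so a3 weakly but not strictly dominates a1.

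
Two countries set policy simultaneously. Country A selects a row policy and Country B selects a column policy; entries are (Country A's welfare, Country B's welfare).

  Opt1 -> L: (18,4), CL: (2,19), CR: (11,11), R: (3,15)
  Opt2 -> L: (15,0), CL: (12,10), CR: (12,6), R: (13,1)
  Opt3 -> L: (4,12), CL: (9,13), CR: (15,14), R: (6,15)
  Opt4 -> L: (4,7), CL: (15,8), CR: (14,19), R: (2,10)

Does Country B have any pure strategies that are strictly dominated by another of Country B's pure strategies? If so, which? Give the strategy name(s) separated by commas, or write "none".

L is strictly dominated by CL (Opt1: 19>4, Opt2: 10>0, Opt3: 13>12, Opt4: 8>7).
CL: no other strategy beats it everywhere (L at Opt1 (19>4); CR at Opt1 (19>11); R at Opt1 (19>15)).
Nothing dominates CR: L at Opt1 (11>4); CL at Opt3 (14>13); R at Opt2 (6>1).
R is not dominated — it holds its own against L at Opt1 (15>4); CL at Opt3 (15>13); CR at Opt1 (15>11).

L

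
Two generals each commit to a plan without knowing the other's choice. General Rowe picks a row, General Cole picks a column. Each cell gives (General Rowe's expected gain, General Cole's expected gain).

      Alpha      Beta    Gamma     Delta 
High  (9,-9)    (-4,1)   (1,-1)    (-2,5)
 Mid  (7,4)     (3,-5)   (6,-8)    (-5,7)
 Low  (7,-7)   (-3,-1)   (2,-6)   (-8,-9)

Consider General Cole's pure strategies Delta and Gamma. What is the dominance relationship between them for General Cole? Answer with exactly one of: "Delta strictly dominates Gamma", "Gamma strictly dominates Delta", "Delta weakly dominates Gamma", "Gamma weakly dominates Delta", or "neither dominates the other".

neither dominates the other

Delta's payoffs vs Gamma's, by General Rowe's action — High: 5>-1, Mid: 7>-8, Low: -9<-6.
Delta does better at High, Mid but worse at Low; neither strategy dominates the other.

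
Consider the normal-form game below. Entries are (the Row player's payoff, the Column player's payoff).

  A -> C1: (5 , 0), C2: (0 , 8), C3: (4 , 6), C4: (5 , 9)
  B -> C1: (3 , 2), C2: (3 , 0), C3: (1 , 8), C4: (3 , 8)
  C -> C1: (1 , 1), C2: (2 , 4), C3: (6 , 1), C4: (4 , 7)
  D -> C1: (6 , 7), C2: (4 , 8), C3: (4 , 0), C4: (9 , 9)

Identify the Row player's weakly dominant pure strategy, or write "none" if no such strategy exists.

none

A fails to dominate B at C2 (0<3).
B fails to dominate A at C1 (3<5).
C fails to dominate A at C1 (1<5).
D fails to dominate C at C3 (4<6).
No single strategy dominates all the others.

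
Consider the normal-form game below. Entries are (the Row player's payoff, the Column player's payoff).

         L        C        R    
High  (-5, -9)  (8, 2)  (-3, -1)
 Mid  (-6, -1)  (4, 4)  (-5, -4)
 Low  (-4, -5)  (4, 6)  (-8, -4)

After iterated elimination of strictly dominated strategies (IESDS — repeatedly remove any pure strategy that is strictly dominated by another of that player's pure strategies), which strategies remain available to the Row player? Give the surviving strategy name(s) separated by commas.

High

Row Mid is eliminated: High beats it against every remaining column (L: -5>-6, C: 8>4, R: -3>-5).
For the Column player, C strictly dominates L on the remaining rows (High: 2>-9, Low: 6>-5); eliminate L.
The Row player's strategy Low is strictly dominated by High (C: 8>4, R: -3>-8) and is removed.
For the Column player, C strictly dominates R on the remaining rows (High: 2>-1); eliminate R.
Among the remaining strategies, none is strictly dominated by another pure strategy of the same player, so the elimination stops.
Surviving strategies — the Row player: {High}; the Column player: {C}.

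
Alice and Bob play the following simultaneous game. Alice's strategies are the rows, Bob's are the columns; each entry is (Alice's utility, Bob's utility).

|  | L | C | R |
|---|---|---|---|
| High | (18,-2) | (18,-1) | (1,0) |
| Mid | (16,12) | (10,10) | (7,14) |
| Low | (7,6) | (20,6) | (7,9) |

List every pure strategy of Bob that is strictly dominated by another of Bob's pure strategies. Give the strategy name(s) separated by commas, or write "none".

L, C

L: dominated, since R does at least as well everywhere (High: 0>-2, Mid: 14>12, Low: 9>6).
C is strictly dominated by R (High: 0>-1, Mid: 14>10, Low: 9>6).
Nothing dominates R: L at High (0>-2); C at High (0>-1).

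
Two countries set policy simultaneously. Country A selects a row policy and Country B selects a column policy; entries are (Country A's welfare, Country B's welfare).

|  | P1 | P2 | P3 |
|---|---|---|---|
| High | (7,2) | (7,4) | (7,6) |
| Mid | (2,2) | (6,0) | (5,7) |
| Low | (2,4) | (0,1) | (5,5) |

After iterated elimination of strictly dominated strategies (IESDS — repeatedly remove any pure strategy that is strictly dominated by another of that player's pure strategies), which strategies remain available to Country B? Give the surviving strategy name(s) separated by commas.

Row Mid is eliminated: High beats it against every remaining column (P1: 7>2, P2: 7>6, P3: 7>5).
For Country A, High strictly dominates Low on the remaining columns (P1: 7>2, P2: 7>0, P3: 7>5); eliminate Low.
Country B's strategy P1 is strictly dominated by P2 (High: 4>2) and is removed.
Country B's strategy P2 is strictly dominated by P3 (High: 6>4) and is removed.
Among the remaining strategies, none is strictly dominated by another pure strategy of the same player, so the elimination stops.
Surviving strategies — Country A: {High}; Country B: {P3}.

P3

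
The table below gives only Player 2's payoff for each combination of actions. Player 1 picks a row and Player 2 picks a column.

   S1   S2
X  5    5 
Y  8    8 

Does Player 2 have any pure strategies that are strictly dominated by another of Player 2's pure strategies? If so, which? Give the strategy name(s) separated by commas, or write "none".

none

Nothing dominates S1: S2 at X (5=5).
S2: no other strategy beats it everywhere (S1 at X (5=5)).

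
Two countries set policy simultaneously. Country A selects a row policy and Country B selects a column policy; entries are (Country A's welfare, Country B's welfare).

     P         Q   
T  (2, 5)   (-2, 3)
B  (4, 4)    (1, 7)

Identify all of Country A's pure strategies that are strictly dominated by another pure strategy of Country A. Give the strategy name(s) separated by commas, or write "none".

T

B strictly dominates T — P: 4>2, Q: 1>-2.
B is not dominated — it holds its own against T at P (4>2).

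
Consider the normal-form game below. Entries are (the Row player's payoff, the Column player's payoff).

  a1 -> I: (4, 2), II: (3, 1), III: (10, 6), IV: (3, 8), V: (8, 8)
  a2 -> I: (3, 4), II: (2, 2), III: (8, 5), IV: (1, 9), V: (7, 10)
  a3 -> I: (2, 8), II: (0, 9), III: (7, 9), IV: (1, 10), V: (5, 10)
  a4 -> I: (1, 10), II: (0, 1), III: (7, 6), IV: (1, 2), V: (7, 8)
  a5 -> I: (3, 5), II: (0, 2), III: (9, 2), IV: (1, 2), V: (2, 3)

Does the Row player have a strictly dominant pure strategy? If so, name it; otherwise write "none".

a1

a1 vs a2: I: 4>3, II: 3>2, III: 10>8, IV: 3>1, V: 8>7.
a1 vs a3: I: 4>2, II: 3>0, III: 10>7, IV: 3>1, V: 8>5.
a1 vs a4: I: 4>1, II: 3>0, III: 10>7, IV: 3>1, V: 8>7.
a1 vs a5: I: 4>3, II: 3>0, III: 10>9, IV: 3>1, V: 8>2.
a1 strictly beats every other strategy against every opponent action, so it is strictly dominant.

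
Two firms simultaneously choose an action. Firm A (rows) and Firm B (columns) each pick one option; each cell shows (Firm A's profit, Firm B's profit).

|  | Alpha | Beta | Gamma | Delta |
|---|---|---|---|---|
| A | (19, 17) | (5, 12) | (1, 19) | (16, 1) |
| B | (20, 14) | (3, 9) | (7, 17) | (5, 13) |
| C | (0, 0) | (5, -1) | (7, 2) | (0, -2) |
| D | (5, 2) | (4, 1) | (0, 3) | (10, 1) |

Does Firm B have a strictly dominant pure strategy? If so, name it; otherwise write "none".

Gamma vs Alpha: A: 19>17, B: 17>14, C: 2>0, D: 3>2.
Gamma vs Beta: A: 19>12, B: 17>9, C: 2>-1, D: 3>1.
Gamma vs Delta: A: 19>1, B: 17>13, C: 2>-2, D: 3>1.
Gamma strictly beats every other strategy against every opponent action, so it is strictly dominant.

Gamma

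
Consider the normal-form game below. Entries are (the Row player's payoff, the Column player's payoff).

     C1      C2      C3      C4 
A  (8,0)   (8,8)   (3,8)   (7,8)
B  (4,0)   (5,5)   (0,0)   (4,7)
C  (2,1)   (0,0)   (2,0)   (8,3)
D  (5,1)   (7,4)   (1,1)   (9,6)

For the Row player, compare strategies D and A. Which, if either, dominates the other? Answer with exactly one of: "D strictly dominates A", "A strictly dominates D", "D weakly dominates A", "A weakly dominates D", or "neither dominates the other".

Compare D to A across each opponent action: C1: 5<8, C2: 7<8, C3: 1<3, C4: 9>7.
D does better at C4 but worse at C1, C2, C3; neither strategy dominates the other.

neither dominates the other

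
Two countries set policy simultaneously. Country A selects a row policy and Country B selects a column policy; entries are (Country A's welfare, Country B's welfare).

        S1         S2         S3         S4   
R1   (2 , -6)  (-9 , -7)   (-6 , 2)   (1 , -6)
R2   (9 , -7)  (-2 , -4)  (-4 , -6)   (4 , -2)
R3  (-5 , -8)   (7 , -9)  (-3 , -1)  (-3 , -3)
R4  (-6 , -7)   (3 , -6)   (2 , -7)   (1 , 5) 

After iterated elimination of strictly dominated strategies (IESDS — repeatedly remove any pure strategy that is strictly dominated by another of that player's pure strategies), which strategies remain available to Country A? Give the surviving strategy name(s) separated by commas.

Row R1 is eliminated: R2 beats it against every remaining column (S1: 9>2, S2: -2>-9, S3: -4>-6, S4: 4>1).
Column S1 is eliminated: S4 beats it against every remaining row (R2: -2>-7, R3: -3>-8, R4: 5>-7).
Column S2 is eliminated: S4 beats it against every remaining row (R2: -2>-4, R3: -3>-9, R4: 5>-6).
Country A's strategy R3 is strictly dominated by R4 (S3: 2>-3, S4: 1>-3) and is removed.
Country B's strategy S3 is strictly dominated by S4 (R2: -2>-6, R4: 5>-7) and is removed.
For Country A, R2 strictly dominates R4 on the remaining columns (S4: 4>1); eliminate R4.
Among the remaining strategies, none is strictly dominated by another pure strategy of the same player, so the elimination stops.
Surviving strategies — Country A: {R2}; Country B: {S4}.

R2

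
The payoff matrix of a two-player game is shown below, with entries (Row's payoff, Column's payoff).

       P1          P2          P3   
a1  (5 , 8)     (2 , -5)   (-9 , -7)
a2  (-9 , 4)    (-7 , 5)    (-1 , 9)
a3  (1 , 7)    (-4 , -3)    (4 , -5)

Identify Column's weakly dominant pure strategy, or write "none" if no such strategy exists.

P1 fails to dominate P2 at a2 (4<5).
P2 fails to dominate P1 at a1 (-5<8).
P3 fails to dominate P1 at a1 (-7<8).
No single strategy dominates all the others.

none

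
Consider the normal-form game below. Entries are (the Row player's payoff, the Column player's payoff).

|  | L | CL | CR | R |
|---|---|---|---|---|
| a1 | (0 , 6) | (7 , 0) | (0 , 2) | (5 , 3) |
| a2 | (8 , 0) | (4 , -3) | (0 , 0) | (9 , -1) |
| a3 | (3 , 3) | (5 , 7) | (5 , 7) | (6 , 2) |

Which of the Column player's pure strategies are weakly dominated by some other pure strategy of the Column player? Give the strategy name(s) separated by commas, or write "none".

Nothing dominates L: CL at a1 (6>0); CR at a1 (6>2); R at a1 (6>3).
CL is weakly dominated by CR (a1: 2>0, a2: 0>-3, a3: 7=7).
CR is not dominated — it holds its own against L at a3 (7>3); CL at a1 (2>0); R at a2 (0>-1).
L weakly dominates R — a1: 6>3, a2: 0>-1, a3: 3>2.

CL, R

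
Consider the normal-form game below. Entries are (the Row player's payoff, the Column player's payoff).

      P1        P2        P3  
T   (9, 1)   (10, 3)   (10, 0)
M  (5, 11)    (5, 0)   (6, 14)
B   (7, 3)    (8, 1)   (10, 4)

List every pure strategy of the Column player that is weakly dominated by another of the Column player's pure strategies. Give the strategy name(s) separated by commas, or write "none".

none

P1: no other strategy beats it everywhere (P2 at M (11>0); P3 at T (1>0)).
Nothing dominates P2: P1 at T (3>1); P3 at T (3>0).
P3: no other strategy beats it everywhere (P1 at M (14>11); P2 at M (14>0)).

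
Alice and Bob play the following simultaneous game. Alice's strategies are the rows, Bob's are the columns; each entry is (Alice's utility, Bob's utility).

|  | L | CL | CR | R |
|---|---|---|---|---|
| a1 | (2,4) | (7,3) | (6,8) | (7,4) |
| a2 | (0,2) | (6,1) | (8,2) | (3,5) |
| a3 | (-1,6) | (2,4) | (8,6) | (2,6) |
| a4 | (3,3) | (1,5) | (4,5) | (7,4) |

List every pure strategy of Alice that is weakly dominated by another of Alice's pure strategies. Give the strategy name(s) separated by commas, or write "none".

a3

a1 is not dominated — it holds its own against a2 at L (2>0); a3 at L (2>-1); a4 at CL (7>1).
a2 is not dominated — it holds its own against a1 at CR (8>6); a3 at L (0>-1); a4 at CL (6>1).
a2 weakly dominates a3 — L: 0>-1, CL: 6>2, CR: 8=8, R: 3>2.
a4: no other strategy beats it everywhere (a1 at L (3>2); a2 at L (3>0); a3 at L (3>-1)).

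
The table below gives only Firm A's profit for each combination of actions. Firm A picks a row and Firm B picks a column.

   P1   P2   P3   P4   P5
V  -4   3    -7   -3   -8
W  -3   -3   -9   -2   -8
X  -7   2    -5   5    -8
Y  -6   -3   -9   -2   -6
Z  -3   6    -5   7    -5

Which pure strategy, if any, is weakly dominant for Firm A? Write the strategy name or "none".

Z

Z vs V: P1: -3>-4, P2: 6>3, P3: -5>-7, P4: 7>-3, P5: -5>-8.
Z vs W: P1: -3=-3, P2: 6>-3, P3: -5>-9, P4: 7>-2, P5: -5>-8.
Z vs X: P1: -3>-7, P2: 6>2, P3: -5=-5, P4: 7>5, P5: -5>-8.
Z vs Y: P1: -3>-6, P2: 6>-3, P3: -5>-9, P4: 7>-2, P5: -5>-6.
Z is at least as good as every other strategy against every opponent action, so it is weakly dominant.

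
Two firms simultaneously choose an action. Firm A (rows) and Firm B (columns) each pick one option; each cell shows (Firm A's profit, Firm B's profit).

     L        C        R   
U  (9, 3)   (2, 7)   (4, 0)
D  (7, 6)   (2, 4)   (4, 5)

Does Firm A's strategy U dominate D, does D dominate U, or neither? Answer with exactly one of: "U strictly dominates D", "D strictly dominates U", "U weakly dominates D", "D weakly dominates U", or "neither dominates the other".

U weakly dominates D

U's payoffs vs D's, by Firm B's action — L: 9>7, C: 2=2, R: 4=4.
U is at least as good everywhere and strictly better somewhere (tied only at C, R), so U weakly but not strictly dominates D.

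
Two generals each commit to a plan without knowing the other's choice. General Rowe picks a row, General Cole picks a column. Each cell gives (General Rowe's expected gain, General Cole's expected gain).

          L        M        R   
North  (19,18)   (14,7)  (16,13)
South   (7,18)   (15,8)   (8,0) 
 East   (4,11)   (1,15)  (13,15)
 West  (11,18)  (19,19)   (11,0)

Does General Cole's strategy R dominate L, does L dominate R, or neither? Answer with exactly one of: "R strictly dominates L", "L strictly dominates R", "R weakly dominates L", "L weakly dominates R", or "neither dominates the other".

Compare R to L across every action of General Rowe: North: 13<18, South: 0<18, East: 15>11, West: 0<18.
R does better at East but worse at North, South, West; neither strategy dominates the other.

neither dominates the other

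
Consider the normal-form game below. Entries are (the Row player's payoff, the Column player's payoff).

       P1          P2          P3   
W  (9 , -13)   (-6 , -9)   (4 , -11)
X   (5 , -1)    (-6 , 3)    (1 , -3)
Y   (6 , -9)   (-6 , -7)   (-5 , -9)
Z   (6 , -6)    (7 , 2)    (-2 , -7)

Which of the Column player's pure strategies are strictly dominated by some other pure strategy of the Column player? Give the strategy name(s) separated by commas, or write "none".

P1, P3

P1: dominated, since P2 does at least as well everywhere (W: -9>-13, X: 3>-1, Y: -7>-9, Z: 2>-6).
Nothing dominates P2: P1 at W (-9>-13); P3 at W (-9>-11).
P2 strictly dominates P3 — W: -9>-11, X: 3>-3, Y: -7>-9, Z: 2>-7.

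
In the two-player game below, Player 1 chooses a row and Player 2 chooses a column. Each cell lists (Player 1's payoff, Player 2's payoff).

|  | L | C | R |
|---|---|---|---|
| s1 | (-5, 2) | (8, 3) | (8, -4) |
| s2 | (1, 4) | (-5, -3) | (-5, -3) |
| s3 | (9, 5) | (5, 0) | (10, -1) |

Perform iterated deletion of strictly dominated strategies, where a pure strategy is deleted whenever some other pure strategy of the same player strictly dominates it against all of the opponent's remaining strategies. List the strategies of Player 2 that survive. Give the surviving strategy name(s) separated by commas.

L, C

Player 1's strategy s2 is strictly dominated by s3 (L: 9>1, C: 5>-5, R: 10>-5) and is removed.
For Player 2, L strictly dominates R on the remaining rows (s1: 2>-4, s3: 5>-1); eliminate R.
Among the remaining strategies, none is strictly dominated by another pure strategy of the same player, so the elimination stops.
Surviving strategies — Player 1: {s1, s3}; Player 2: {L, C}.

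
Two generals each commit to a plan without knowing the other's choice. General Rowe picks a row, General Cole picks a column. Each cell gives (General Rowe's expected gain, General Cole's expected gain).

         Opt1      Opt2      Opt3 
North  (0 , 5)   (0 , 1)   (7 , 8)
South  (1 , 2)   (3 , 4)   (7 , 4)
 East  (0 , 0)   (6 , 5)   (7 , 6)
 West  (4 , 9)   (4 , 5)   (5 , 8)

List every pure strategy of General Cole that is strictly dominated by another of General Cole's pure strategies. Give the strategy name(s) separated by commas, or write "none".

none

Opt1: no other strategy beats it everywhere (Opt2 at North (5>1); Opt3 at West (9>8)).
Opt2 is not dominated — it holds its own against Opt1 at South (4>2); Opt3 at South (4=4).
Opt3: no other strategy beats it everywhere (Opt1 at North (8>5); Opt2 at North (8>1)).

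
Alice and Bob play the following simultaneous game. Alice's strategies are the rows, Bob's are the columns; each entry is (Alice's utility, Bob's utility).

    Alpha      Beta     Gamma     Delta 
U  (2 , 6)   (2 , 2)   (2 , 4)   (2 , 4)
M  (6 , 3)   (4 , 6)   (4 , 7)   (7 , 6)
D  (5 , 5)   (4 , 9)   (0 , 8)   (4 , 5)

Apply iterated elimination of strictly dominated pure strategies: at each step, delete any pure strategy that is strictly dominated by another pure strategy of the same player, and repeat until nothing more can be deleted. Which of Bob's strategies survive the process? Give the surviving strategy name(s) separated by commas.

Beta, Gamma

Row U is eliminated: M beats it against every remaining column (Alpha: 6>2, Beta: 4>2, Gamma: 4>2, Delta: 7>2).
For Bob, Beta strictly dominates Alpha on the remaining rows (M: 6>3, D: 9>5); eliminate Alpha.
Column Delta is eliminated: Gamma beats it against every remaining row (M: 7>6, D: 8>5).
Among the remaining strategies, none is strictly dominated by another pure strategy of the same player, so the elimination stops.
Surviving strategies — Alice: {M, D}; Bob: {Beta, Gamma}.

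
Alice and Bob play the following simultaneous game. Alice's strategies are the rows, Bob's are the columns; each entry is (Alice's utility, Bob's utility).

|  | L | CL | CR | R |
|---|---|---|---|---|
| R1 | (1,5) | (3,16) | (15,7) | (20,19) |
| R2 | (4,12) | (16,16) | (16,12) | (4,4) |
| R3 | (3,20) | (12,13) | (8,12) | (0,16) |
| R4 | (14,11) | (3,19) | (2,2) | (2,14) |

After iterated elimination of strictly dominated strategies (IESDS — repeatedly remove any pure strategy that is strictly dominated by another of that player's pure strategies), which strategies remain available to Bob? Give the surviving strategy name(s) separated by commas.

Alice's strategy R3 is strictly dominated by R2 (L: 4>3, CL: 16>12, CR: 16>8, R: 4>0) and is removed.
Column L is eliminated: CL beats it against every remaining row (R1: 16>5, R2: 16>12, R4: 19>11).
Row R4 is eliminated: R2 beats it against every remaining column (CL: 16>3, CR: 16>2, R: 4>2).
Bob's strategy CR is strictly dominated by CL (R1: 16>7, R2: 16>12) and is removed.
Among the remaining strategies, none is strictly dominated by another pure strategy of the same player, so the elimination stops.
Surviving strategies — Alice: {R1, R2}; Bob: {CL, R}.

CL, R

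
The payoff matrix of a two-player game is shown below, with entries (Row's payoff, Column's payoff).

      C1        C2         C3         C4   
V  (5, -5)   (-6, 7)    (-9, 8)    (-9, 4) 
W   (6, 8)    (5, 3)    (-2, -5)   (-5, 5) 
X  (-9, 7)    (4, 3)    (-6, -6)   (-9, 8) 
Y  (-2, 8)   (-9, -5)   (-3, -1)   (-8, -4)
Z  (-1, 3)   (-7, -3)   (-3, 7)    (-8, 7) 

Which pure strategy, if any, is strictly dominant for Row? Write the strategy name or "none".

W

W vs V: C1: 6>5, C2: 5>-6, C3: -2>-9, C4: -5>-9.
W vs X: C1: 6>-9, C2: 5>4, C3: -2>-6, C4: -5>-9.
W vs Y: C1: 6>-2, C2: 5>-9, C3: -2>-3, C4: -5>-8.
W vs Z: C1: 6>-1, C2: 5>-7, C3: -2>-3, C4: -5>-8.
W strictly beats every other strategy against every opponent action, so it is strictly dominant.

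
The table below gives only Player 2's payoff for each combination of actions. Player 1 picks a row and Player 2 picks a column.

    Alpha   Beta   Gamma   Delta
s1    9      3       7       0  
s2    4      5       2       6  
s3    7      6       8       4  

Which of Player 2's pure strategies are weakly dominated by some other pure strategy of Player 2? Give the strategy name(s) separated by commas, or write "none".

none

Alpha: no other strategy beats it everywhere (Beta at s1 (9>3); Gamma at s1 (9>7); Delta at s1 (9>0)).
Beta: no other strategy beats it everywhere (Alpha at s2 (5>4); Gamma at s2 (5>2); Delta at s1 (3>0)).
Nothing dominates Gamma: Alpha at s3 (8>7); Beta at s1 (7>3); Delta at s1 (7>0).
Nothing dominates Delta: Alpha at s2 (6>4); Beta at s2 (6>5); Gamma at s2 (6>2).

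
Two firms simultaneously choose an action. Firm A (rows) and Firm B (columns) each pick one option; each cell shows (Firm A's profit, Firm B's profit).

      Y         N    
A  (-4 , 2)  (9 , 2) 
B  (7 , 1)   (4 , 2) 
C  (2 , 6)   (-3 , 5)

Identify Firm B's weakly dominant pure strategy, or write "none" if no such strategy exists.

none

Y fails to dominate N at B (1<2).
N fails to dominate Y at C (5<6).
No single strategy dominates all the others.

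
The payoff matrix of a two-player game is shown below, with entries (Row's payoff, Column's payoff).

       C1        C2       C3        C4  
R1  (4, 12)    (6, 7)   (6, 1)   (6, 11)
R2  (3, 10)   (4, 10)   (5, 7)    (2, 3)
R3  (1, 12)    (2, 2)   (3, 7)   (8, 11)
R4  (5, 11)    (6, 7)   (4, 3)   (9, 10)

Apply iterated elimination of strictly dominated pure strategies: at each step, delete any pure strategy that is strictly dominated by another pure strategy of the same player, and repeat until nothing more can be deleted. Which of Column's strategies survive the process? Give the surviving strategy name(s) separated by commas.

For Row, R1 strictly dominates R2 on the remaining columns (C1: 4>3, C2: 6>4, C3: 6>5, C4: 6>2); eliminate R2.
Row R3 is eliminated: R4 beats it against every remaining column (C1: 5>1, C2: 6>2, C3: 4>3, C4: 9>8).
For Column, C1 strictly dominates C2 on the remaining rows (R1: 12>7, R4: 11>7); eliminate C2.
Column C3 is eliminated: C1 beats it against every remaining row (R1: 12>1, R4: 11>3).
Row R1 is eliminated: R4 beats it against every remaining column (C1: 5>4, C4: 9>6).
For Column, C1 strictly dominates C4 on the remaining rows (R4: 11>10); eliminate C4.
Among the remaining strategies, none is strictly dominated by another pure strategy of the same player, so the elimination stops.
Surviving strategies — Row: {R4}; Column: {C1}.

C1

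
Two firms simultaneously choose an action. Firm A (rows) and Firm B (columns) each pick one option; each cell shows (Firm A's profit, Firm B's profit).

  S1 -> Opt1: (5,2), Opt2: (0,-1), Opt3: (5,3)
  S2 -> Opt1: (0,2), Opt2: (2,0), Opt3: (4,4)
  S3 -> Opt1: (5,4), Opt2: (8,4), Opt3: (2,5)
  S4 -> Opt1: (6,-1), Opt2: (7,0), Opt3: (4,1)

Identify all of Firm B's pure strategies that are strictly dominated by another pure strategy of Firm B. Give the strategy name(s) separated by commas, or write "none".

Opt1, Opt2

Opt1: dominated, since Opt3 does at least as well everywhere (S1: 3>2, S2: 4>2, S3: 5>4, S4: 1>-1).
Opt2: dominated, since Opt3 does at least as well everywhere (S1: 3>-1, S2: 4>0, S3: 5>4, S4: 1>0).
Nothing dominates Opt3: Opt1 at S1 (3>2); Opt2 at S1 (3>-1).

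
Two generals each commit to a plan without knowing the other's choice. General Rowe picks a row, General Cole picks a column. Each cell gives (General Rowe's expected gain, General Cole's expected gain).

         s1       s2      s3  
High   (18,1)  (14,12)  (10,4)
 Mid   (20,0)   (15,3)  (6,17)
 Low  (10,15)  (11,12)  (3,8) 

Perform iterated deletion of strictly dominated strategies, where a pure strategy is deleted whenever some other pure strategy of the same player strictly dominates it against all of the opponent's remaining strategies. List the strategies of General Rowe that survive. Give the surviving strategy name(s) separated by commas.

High, Mid

For General Rowe, High strictly dominates Low on the remaining columns (s1: 18>10, s2: 14>11, s3: 10>3); eliminate Low.
For General Cole, s2 strictly dominates s1 on the remaining rows (High: 12>1, Mid: 3>0); eliminate s1.
Among the remaining strategies, none is strictly dominated by another pure strategy of the same player, so the elimination stops.
Surviving strategies — General Rowe: {High, Mid}; General Cole: {s2, s3}.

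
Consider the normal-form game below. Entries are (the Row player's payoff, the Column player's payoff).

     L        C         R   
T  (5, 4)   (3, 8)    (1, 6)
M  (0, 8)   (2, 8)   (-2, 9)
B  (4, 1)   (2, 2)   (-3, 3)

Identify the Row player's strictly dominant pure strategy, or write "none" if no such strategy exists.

T

T vs M: L: 5>0, C: 3>2, R: 1>-2.
T vs B: L: 5>4, C: 3>2, R: 1>-3.
T strictly beats every other strategy against every opponent action, so it is strictly dominant.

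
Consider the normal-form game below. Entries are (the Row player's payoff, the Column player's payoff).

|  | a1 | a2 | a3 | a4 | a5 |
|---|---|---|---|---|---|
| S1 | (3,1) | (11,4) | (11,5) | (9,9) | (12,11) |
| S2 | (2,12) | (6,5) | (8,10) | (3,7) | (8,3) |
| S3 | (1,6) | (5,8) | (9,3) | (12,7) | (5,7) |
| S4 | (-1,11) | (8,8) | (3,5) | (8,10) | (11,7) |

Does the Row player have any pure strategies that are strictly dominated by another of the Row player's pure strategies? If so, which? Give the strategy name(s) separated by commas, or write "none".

S1: no other strategy beats it everywhere (S2 at a1 (3>2); S3 at a1 (3>1); S4 at a1 (3>-1)).
S2: dominated, since S1 does at least as well everywhere (a1: 3>2, a2: 11>6, a3: 11>8, a4: 9>3, a5: 12>8).
S3 is not dominated — it holds its own against S1 at a4 (12>9); S2 at a3 (9>8); S4 at a1 (1>-1).
S1 strictly dominates S4 — a1: 3>-1, a2: 11>8, a3: 11>3, a4: 9>8, a5: 12>11.

S2, S4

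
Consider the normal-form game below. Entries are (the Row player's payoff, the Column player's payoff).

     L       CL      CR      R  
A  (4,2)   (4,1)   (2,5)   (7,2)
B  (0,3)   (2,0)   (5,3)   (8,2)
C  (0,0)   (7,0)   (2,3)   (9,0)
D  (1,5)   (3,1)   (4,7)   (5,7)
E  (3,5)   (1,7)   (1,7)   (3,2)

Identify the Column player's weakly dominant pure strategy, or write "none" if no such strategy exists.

CR vs L: A: 5>2, B: 3=3, C: 3>0, D: 7>5, E: 7>5.
CR vs CL: A: 5>1, B: 3>0, C: 3>0, D: 7>1, E: 7=7.
CR vs R: A: 5>2, B: 3>2, C: 3>0, D: 7=7, E: 7>2.
CR is at least as good as every other strategy against every opponent action, so it is weakly dominant.

CR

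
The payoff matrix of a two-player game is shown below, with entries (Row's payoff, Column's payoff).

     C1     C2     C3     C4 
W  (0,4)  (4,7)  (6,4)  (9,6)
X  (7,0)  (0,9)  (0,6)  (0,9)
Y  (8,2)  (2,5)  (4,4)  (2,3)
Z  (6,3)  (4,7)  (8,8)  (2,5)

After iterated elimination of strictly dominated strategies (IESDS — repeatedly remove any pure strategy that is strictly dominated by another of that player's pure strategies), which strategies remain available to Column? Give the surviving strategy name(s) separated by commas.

C2, C3

Row X is eliminated: Y beats it against every remaining column (C1: 8>7, C2: 2>0, C3: 4>0, C4: 2>0).
Column C1 is eliminated: C2 beats it against every remaining row (W: 7>4, Y: 5>2, Z: 7>3).
For Row, W strictly dominates Y on the remaining columns (C2: 4>2, C3: 6>4, C4: 9>2); eliminate Y.
Column's strategy C4 is strictly dominated by C2 (W: 7>6, Z: 7>5) and is removed.
Among the remaining strategies, none is strictly dominated by another pure strategy of the same player, so the elimination stops.
Surviving strategies — Row: {W, Z}; Column: {C2, C3}.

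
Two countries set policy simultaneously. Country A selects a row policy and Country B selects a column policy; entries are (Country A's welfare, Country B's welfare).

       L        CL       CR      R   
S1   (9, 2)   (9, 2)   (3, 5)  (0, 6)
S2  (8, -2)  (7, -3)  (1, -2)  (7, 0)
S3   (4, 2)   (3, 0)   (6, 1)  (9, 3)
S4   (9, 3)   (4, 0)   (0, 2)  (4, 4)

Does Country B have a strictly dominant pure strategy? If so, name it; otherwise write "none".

R

R vs L: S1: 6>2, S2: 0>-2, S3: 3>2, S4: 4>3.
R vs CL: S1: 6>2, S2: 0>-3, S3: 3>0, S4: 4>0.
R vs CR: S1: 6>5, S2: 0>-2, S3: 3>1, S4: 4>2.
R strictly beats every other strategy against every opponent action, so it is strictly dominant.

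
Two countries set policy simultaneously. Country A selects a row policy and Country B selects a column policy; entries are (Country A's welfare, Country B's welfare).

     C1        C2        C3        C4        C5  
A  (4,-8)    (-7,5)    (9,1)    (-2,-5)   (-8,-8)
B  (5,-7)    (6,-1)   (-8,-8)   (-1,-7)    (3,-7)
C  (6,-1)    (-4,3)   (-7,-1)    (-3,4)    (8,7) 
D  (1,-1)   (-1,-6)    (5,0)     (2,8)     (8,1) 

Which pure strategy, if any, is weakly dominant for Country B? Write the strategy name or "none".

C1 fails to dominate C2 at A (-8<5).
C2 fails to dominate C1 at D (-6<-1).
C3 fails to dominate C1 at B (-8<-7).
C4 fails to dominate C2 at A (-5<5).
C5 fails to dominate C2 at A (-8<5).
No single strategy dominates all the others.

none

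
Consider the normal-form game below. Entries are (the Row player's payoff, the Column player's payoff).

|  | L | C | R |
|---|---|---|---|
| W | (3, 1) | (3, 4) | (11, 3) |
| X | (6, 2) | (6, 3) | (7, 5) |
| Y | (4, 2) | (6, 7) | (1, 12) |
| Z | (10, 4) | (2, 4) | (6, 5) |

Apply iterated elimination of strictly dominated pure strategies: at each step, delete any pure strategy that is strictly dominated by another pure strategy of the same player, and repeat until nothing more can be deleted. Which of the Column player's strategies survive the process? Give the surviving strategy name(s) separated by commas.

C, R

Column L is eliminated: R beats it against every remaining row (W: 3>1, X: 5>2, Y: 12>2, Z: 5>4).
Row Z is eliminated: W beats it against every remaining column (C: 3>2, R: 11>6).
Among the remaining strategies, none is strictly dominated by another pure strategy of the same player, so the elimination stops.
Surviving strategies — the Row player: {W, X, Y}; the Column player: {C, R}.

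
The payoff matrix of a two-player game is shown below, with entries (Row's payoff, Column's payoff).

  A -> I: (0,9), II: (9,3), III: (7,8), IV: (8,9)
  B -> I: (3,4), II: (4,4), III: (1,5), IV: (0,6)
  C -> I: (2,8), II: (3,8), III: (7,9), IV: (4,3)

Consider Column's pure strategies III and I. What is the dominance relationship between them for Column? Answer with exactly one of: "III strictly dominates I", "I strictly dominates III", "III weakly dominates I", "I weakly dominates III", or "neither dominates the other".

neither dominates the other

Compare III to I across each choice by Row: A: 8<9, B: 5>4, C: 9>8.
III does better at B, C but worse at A; neither strategy dominates the other.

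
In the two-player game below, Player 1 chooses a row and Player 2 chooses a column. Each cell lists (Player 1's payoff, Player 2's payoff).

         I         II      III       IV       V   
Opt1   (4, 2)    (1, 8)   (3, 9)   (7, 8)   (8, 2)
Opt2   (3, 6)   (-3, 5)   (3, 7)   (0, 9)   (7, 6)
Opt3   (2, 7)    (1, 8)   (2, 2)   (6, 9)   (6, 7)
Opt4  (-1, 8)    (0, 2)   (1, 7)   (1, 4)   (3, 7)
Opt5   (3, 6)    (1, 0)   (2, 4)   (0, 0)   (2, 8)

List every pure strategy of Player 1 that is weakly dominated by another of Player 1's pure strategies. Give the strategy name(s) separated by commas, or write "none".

Opt1 is not dominated — it holds its own against Opt2 at I (4>3); Opt3 at I (4>2); Opt4 at I (4>-1); Opt5 at I (4>3).
Opt1 weakly dominates Opt2 — I: 4>3, II: 1>-3, III: 3=3, IV: 7>0, V: 8>7.
Opt3 is weakly dominated by Opt1 (I: 4>2, II: 1=1, III: 3>2, IV: 7>6, V: 8>6).
Opt4: dominated, since Opt1 does at least as well everywhere (I: 4>-1, II: 1>0, III: 3>1, IV: 7>1, V: 8>3).
Opt5: dominated, since Opt1 does at least as well everywhere (I: 4>3, II: 1=1, III: 3>2, IV: 7>0, V: 8>2).

Opt2, Opt3, Opt4, Opt5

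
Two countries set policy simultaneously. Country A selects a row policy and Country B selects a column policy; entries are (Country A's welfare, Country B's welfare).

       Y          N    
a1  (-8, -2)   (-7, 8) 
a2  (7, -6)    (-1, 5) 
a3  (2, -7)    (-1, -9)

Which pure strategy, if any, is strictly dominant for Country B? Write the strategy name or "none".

Y fails to dominate N at a1 (-2<8).
N fails to dominate Y at a3 (-9<-7).
No single strategy dominates all the others.

none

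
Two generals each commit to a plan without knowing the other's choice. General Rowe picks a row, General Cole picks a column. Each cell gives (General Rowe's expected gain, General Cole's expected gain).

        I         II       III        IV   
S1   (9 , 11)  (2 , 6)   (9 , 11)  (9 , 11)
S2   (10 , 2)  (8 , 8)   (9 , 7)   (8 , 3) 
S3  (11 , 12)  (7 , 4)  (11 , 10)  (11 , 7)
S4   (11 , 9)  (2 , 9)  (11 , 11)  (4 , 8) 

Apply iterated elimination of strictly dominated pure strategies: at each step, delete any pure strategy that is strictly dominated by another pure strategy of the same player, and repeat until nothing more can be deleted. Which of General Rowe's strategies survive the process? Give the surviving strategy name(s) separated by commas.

For General Rowe, S3 strictly dominates S1 on the remaining columns (I: 11>9, II: 7>2, III: 11>9, IV: 11>9); eliminate S1.
For General Cole, III strictly dominates IV on the remaining rows (S2: 7>3, S3: 10>7, S4: 11>8); eliminate IV.
Among the remaining strategies, none is strictly dominated by another pure strategy of the same player, so the elimination stops.
Surviving strategies — General Rowe: {S2, S3, S4}; General Cole: {I, II, III}.

S2, S3, S4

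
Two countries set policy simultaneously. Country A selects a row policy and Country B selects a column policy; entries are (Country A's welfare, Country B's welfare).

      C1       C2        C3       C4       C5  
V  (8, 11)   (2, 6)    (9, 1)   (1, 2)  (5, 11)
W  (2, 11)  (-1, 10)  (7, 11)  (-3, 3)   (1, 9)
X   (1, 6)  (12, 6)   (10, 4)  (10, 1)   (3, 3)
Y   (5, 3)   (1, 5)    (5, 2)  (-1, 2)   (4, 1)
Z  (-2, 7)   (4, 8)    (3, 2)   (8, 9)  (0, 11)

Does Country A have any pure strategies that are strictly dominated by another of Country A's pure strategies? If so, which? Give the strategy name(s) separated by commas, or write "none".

V: no other strategy beats it everywhere (W at C1 (8>2); X at C1 (8>1); Y at C1 (8>5); Z at C1 (8>-2)).
W: dominated, since V does at least as well everywhere (C1: 8>2, C2: 2>-1, C3: 9>7, C4: 1>-3, C5: 5>1).
Nothing dominates X: V at C2 (12>2); W at C2 (12>-1); Y at C2 (12>1); Z at C1 (1>-2).
Y is strictly dominated by V (C1: 8>5, C2: 2>1, C3: 9>5, C4: 1>-1, C5: 5>4).
Z is strictly dominated by X (C1: 1>-2, C2: 12>4, C3: 10>3, C4: 10>8, C5: 3>0).

W, Y, Z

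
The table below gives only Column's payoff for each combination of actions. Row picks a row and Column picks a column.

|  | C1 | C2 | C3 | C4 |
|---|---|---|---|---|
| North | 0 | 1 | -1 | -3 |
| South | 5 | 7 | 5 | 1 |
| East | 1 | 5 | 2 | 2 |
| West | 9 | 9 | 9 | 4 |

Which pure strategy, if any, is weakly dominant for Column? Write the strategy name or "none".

C2

C2 vs C1: North: 1>0, South: 7>5, East: 5>1, West: 9=9.
C2 vs C3: North: 1>-1, South: 7>5, East: 5>2, West: 9=9.
C2 vs C4: North: 1>-3, South: 7>1, East: 5>2, West: 9>4.
C2 is at least as good as every other strategy against every opponent action, so it is weakly dominant.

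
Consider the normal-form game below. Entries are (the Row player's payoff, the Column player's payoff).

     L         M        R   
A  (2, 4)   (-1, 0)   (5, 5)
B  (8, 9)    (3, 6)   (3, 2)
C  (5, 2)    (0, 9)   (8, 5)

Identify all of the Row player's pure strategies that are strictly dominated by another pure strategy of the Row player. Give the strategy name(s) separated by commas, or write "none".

C strictly dominates A — L: 5>2, M: 0>-1, R: 8>5.
B is not dominated — it holds its own against A at L (8>2); C at L (8>5).
C is not dominated — it holds its own against A at L (5>2); B at R (8>3).

A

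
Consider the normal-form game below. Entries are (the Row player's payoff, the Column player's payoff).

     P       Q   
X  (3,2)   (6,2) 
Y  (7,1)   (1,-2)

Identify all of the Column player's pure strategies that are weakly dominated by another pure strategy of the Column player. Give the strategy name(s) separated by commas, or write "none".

P is not dominated — it holds its own against Q at Y (1>-2).
Q: dominated, since P does at least as well everywhere (X: 2=2, Y: 1>-2).

Q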